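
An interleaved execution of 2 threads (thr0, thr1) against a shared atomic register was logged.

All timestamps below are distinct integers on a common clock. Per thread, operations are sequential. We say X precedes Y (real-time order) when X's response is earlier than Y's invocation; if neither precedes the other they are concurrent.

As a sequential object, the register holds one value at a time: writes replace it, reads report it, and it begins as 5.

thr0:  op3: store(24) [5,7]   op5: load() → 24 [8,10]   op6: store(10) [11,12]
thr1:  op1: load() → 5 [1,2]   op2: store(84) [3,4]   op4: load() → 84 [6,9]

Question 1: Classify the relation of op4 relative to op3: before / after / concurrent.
Answer: concurrent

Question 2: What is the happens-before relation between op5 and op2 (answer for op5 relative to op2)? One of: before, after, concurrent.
Answer: after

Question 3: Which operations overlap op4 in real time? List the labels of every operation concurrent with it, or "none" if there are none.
Answer: op3, op5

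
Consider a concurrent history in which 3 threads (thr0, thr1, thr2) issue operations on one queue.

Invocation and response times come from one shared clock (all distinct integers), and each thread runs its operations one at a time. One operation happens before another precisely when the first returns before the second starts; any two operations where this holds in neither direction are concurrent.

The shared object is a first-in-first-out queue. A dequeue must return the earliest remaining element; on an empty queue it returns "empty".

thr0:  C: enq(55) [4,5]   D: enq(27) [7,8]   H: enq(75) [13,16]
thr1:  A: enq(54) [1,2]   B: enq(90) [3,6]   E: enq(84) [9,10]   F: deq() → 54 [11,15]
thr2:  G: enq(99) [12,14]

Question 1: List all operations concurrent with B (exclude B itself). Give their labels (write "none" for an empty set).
C

B spans [3,6]; an op avoiding the whole window 3..6 is ordered, any other is concurrent
A [1,2]: before
C [4,5]: concurrent
D [7,8]: after
E [9,10]: after
F [11,15]: after
G [12,14]: after
H [13,16]: after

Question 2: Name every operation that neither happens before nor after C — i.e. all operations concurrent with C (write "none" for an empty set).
B

C runs from 4 to 5; window-overlapping ops are concurrent
A [1,2]: before
B [3,6]: concurrent
D [7,8]: after
E [9,10]: after
F [11,15]: after
G [12,14]: after
H [13,16]: after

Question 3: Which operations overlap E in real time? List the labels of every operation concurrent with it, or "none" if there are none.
none

overlap test against E [9,10]: concurrent iff the interval meets 9..10
A [1,2]: before
B [3,6]: before
C [4,5]: before
D [7,8]: before
F [11,15]: after
G [12,14]: after
H [13,16]: after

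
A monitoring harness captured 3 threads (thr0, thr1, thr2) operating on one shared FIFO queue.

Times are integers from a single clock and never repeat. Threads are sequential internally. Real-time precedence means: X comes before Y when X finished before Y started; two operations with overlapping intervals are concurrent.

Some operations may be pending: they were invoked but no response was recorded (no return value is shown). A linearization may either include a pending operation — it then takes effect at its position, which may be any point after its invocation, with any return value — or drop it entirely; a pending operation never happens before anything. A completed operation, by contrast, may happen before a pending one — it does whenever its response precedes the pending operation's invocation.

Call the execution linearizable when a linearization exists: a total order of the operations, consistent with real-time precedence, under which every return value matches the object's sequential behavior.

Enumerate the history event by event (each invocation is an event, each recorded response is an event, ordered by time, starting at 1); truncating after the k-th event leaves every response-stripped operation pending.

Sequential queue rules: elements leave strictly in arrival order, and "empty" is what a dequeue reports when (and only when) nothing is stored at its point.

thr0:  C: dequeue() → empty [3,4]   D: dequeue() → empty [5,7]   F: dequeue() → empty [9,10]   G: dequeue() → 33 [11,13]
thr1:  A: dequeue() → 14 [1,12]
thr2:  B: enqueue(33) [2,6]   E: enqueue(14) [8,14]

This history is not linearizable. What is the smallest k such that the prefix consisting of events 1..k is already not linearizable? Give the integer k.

events 1..11 are linearizable, e.g. via B, A, C, D, F:
1. B enqueue(33), leaving queue <33>
2. A dequeue() (pending, included), leaving queue <>
3. C dequeue() → empty, leaving queue <>
4. D dequeue() → empty, leaving queue <>
5. F dequeue() → empty, leaving queue <>
once event 12 joins (A's response, time 12), exhaustive search finds no witness
completion choices over the 2 pending operations (E, G) were checked; none helps
e.g. A, B, C, D, F (pending dropped): illegal at step 1, since A dequeue() → 14 cannot apply there
e.g. A, C, B, D, F (pending dropped): illegal at step 1, since A dequeue() → 14 cannot apply there

12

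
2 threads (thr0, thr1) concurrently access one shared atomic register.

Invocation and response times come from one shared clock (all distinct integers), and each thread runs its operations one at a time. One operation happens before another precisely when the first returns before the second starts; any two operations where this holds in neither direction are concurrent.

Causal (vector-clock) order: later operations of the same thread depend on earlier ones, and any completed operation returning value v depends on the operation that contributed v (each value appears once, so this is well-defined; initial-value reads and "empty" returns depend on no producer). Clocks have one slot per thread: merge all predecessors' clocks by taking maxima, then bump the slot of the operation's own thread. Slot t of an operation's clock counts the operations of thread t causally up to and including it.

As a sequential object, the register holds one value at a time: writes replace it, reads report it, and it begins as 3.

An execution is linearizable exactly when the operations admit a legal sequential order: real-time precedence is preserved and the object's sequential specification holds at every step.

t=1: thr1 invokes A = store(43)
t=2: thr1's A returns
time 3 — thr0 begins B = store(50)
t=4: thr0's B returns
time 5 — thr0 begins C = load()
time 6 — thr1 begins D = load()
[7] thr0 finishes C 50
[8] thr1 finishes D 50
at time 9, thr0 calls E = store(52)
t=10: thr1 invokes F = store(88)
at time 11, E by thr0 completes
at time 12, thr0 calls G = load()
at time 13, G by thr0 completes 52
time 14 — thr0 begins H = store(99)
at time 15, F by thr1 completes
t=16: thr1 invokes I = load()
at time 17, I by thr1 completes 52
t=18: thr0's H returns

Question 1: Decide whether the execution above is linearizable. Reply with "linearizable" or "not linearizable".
one valid linearization: A, B, C, D, F, E, G, I, H
after step 1 (A store(43)): value 43
after step 2 (B store(50)): value 50
after step 3 (C load() → 50): value 50
after step 4 (D load() → 50): value 50
after step 5 (F store(88)): value 88
after step 6 (E store(52)): value 52
after step 7 (G load() → 52): value 52
after step 8 (I load() → 52): value 52
after step 9 (H store(99)): value 99

linearizable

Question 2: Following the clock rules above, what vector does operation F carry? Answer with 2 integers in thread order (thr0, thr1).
A, invoked 1, has no incoming edges; only thr1's bump applies → (0, 1)
B, invoked 3, has no incoming edges; only thr0's bump applies → (1, 0)
from VC(B)=(1, 0), C (invoked 5) maxes components and bumps thr0 → (2, 0)
from VC(A)=(0, 1), VC(B)=(1, 0), D (invoked 6) maxes components and bumps thr1 → (1, 2)
from VC(C)=(2, 0), E (invoked 9) maxes components and bumps thr0 → (3, 0)
from VC(D)=(1, 2), F (invoked 10) maxes components and bumps thr1 → (1, 3)
from VC(E)=(3, 0), G (invoked 12) maxes components and bumps thr0 → (4, 0)
from VC(G)=(4, 0), H (invoked 14) maxes components and bumps thr0 → (5, 0)
from VC(E)=(3, 0), VC(F)=(1, 3), I (invoked 16) maxes components and bumps thr1 → (3, 4)
target: VC(F) = (1, 3)

(1, 3)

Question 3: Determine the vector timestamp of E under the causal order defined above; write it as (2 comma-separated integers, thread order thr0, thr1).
A (invocation 1): nothing precedes it; thr1's component alone gives (0, 1)
B (invocation 3): nothing precedes it; thr0's component alone gives (1, 0)
invoked at 5, C merges VC(B)=(1, 0) and bumps thr0's slot → (2, 0)
invoked at 6, D merges VC(A)=(0, 1), VC(B)=(1, 0) and bumps thr1's slot → (1, 2)
invoked at 9, E merges VC(C)=(2, 0) and bumps thr0's slot → (3, 0)
invoked at 10, F merges VC(D)=(1, 2) and bumps thr1's slot → (1, 3)
invoked at 12, G merges VC(E)=(3, 0) and bumps thr0's slot → (4, 0)
invoked at 14, H merges VC(G)=(4, 0) and bumps thr0's slot → (5, 0)
invoked at 16, I merges VC(E)=(3, 0), VC(F)=(1, 3) and bumps thr1's slot → (3, 4)
target: VC(E) = (3, 0)

(3, 0)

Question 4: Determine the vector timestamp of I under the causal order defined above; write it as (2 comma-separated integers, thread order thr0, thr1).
VC(A, invoked at 1): no causal predecessors; +1 on thr1 → (0, 1)
VC(B, invoked at 3): no causal predecessors; +1 on thr0 → (1, 0)
merge at C (invoked 5): VC(B)=(1, 0), own-thread bump on thr0 → (2, 0)
merge at D (invoked 6): VC(A)=(0, 1), VC(B)=(1, 0), own-thread bump on thr1 → (1, 2)
merge at E (invoked 9): VC(C)=(2, 0), own-thread bump on thr0 → (3, 0)
merge at F (invoked 10): VC(D)=(1, 2), own-thread bump on thr1 → (1, 3)
merge at G (invoked 12): VC(E)=(3, 0), own-thread bump on thr0 → (4, 0)
merge at H (invoked 14): VC(G)=(4, 0), own-thread bump on thr0 → (5, 0)
merge at I (invoked 16): VC(E)=(3, 0), VC(F)=(1, 3), own-thread bump on thr1 → (3, 4)
target: VC(I) = (3, 4)

(3, 4)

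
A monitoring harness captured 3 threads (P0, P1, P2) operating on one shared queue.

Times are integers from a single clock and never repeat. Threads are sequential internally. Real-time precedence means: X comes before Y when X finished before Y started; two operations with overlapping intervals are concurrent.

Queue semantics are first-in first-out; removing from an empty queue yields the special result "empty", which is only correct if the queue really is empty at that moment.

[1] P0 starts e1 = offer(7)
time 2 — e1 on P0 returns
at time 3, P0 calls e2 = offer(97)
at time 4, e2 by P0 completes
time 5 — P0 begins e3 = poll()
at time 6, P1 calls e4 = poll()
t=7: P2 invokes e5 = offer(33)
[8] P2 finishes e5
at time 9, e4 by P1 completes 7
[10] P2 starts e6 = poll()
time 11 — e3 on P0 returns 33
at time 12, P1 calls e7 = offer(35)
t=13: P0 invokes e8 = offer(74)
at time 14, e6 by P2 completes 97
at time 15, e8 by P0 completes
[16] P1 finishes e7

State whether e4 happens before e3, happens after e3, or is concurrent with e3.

e4 spans [6,9], e3 spans [5,11]
the intervals overlap in both directions

concurrent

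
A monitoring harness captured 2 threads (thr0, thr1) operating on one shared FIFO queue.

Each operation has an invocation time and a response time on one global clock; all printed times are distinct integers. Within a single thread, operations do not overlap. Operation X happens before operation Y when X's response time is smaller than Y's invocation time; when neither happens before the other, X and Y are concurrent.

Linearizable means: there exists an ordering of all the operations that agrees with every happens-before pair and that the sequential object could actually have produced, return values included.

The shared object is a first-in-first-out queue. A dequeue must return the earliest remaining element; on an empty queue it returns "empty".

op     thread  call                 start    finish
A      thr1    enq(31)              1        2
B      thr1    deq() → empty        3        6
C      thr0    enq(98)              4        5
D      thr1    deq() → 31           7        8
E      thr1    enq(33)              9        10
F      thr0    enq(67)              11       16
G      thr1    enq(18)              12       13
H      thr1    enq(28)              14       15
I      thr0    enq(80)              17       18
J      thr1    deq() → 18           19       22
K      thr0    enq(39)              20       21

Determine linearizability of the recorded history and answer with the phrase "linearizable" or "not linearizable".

the violation lands at event 6, B's response at time 6: events 1..5 linearize, events 1..6 do not
2 orders of the 3 completed FIFO queue ops respect real time; none is legal
e.g. A, B, C: illegal at step 2, since B deq() → empty cannot apply there
e.g. A, C, B: illegal at step 3, since B deq() → empty cannot apply there

not linearizable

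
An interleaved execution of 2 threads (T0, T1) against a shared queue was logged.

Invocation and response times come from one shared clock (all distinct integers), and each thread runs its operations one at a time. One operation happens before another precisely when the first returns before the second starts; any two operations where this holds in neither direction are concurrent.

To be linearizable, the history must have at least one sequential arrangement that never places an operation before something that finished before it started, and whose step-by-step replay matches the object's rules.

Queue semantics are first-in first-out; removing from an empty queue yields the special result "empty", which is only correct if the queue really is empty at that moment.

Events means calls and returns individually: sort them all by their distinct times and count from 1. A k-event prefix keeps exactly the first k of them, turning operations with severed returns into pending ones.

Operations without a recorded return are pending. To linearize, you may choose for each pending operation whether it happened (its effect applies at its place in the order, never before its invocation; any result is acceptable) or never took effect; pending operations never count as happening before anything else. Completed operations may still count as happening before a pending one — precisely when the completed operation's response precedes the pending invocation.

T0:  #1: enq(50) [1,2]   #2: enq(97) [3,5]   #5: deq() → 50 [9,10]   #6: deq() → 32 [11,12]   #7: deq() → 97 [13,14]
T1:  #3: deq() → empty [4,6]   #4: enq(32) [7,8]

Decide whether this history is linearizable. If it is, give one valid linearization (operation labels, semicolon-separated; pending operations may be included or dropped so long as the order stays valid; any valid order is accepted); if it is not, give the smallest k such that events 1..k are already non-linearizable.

not linearizable — minimal violating prefix: 6 events

events 1..5 are fine; event 6 — the response of #3 at time 6 — makes the prefix non-linearizable
all 2 real-time-respecting orders fail — 3 completed queue operations, no legal replay
sample order #1, #2, #3 stalls at step 3 — #3 deq() → empty has no legal effect
sample order #1, #3, #2 stalls at step 2 — #3 deq() → empty has no legal effect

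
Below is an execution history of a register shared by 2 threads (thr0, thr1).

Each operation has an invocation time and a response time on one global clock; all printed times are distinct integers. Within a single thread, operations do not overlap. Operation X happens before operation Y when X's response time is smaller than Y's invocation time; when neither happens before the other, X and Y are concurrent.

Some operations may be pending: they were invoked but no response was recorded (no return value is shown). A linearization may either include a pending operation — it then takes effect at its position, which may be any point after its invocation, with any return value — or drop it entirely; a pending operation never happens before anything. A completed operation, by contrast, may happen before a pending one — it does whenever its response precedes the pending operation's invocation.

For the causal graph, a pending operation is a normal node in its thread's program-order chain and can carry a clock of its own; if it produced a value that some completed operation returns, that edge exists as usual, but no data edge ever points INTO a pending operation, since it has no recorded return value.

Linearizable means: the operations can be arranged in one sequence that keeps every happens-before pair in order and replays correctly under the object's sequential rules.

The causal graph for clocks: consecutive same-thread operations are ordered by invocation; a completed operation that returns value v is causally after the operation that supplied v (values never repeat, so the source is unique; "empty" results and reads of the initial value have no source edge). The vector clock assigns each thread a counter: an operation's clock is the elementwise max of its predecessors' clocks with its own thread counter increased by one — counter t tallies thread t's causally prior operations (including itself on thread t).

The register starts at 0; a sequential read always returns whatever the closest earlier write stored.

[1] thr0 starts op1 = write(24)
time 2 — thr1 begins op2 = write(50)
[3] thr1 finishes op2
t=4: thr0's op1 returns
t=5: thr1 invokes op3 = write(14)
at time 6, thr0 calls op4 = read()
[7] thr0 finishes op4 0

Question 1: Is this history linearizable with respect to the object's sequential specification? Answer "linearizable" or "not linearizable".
not linearizable

prefix check: 1..6 passes, 1..7 fails once op4's time-7 response joins
no legal order exists: 2 real-time-consistent candidates over 3 completed register operations, all rejected
every completion of the 1 pending operation (op3) was checked; none linearizes
for example op1, op2, op4 (pending dropped) fails at step 3: op4 read() → 0 is not legal there
for example op2, op1, op4 (pending dropped) fails at step 3: op4 read() → 0 is not legal there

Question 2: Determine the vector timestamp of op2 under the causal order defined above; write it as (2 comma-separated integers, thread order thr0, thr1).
Answer: (0, 1)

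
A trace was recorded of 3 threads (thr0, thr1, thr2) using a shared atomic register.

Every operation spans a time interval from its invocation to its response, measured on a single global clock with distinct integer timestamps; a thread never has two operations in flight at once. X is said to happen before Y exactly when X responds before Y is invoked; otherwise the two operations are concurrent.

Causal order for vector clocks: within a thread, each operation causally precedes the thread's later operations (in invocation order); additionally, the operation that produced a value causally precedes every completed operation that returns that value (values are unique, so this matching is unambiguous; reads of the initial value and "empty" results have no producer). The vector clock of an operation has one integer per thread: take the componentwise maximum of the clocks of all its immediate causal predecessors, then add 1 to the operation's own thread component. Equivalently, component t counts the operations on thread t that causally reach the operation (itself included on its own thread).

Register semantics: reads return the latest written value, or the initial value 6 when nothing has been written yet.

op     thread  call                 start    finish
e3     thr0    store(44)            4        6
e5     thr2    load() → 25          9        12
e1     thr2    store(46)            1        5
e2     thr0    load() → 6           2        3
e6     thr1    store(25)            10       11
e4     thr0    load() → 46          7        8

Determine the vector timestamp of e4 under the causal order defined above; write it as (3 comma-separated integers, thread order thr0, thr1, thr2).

e1 (invocation 1): nothing precedes it; thr2's component alone gives (0, 0, 1)
e6 (invocation 10): nothing precedes it; thr1's component alone gives (0, 1, 0)
e2 (invocation 2): nothing precedes it; thr0's component alone gives (1, 0, 0)
invoked at 4, e3 merges VC(e2)=(1, 0, 0) and bumps thr0's slot → (2, 0, 0)
invoked at 9, e5 merges VC(e1)=(0, 0, 1), VC(e6)=(0, 1, 0) and bumps thr2's slot → (0, 1, 2)
invoked at 7, e4 merges VC(e1)=(0, 0, 1), VC(e3)=(2, 0, 0) and bumps thr0's slot → (3, 0, 1)
target: VC(e4) = (3, 0, 1)

(3, 0, 1)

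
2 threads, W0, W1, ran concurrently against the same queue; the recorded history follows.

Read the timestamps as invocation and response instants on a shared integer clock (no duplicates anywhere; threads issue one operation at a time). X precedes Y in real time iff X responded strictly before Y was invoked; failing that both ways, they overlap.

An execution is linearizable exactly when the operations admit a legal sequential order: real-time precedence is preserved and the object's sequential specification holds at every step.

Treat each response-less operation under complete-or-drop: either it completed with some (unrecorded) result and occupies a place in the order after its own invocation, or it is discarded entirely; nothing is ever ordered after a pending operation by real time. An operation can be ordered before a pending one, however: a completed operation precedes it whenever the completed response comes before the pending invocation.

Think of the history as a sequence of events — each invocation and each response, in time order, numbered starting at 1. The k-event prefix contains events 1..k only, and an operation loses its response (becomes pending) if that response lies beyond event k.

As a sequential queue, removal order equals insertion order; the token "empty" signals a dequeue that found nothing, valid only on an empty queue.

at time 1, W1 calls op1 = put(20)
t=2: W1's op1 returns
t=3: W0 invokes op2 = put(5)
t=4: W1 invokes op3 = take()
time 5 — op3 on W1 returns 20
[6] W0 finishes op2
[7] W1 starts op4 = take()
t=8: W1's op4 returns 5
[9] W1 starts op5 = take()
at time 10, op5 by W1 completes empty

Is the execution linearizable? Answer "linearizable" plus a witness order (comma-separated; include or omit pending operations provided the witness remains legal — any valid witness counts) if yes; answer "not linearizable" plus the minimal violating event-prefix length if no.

after step 1 (op1 put(20)): queue <20>
after step 2 (op2 put(5)): queue <20,5>
after step 3 (op3 take() → 20): queue <5>
after step 4 (op4 take() → 5): queue <>
after step 5 (op5 take() → empty): queue <>

linearizable — witness: op1, op2, op3, op4, op5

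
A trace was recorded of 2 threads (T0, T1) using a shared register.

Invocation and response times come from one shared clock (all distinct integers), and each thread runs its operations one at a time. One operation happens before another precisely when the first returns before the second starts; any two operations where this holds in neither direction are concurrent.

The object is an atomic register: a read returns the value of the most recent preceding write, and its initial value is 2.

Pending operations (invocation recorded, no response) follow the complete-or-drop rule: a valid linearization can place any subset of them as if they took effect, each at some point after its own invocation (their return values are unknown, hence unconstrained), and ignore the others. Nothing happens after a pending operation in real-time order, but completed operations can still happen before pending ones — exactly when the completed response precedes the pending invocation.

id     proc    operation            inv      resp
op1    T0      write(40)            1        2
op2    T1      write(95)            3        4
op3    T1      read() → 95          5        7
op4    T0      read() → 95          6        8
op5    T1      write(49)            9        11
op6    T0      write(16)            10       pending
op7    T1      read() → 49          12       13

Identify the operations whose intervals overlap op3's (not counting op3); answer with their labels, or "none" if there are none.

op4

op3 spans [5,7]; an op avoiding the whole window 5..7 is ordered, any other is concurrent
op1 [1,2]: before
op2 [3,4]: before
op4 [6,8]: concurrent
op5 [9,11]: after
op6 [10,…): after
op7 [12,13]: after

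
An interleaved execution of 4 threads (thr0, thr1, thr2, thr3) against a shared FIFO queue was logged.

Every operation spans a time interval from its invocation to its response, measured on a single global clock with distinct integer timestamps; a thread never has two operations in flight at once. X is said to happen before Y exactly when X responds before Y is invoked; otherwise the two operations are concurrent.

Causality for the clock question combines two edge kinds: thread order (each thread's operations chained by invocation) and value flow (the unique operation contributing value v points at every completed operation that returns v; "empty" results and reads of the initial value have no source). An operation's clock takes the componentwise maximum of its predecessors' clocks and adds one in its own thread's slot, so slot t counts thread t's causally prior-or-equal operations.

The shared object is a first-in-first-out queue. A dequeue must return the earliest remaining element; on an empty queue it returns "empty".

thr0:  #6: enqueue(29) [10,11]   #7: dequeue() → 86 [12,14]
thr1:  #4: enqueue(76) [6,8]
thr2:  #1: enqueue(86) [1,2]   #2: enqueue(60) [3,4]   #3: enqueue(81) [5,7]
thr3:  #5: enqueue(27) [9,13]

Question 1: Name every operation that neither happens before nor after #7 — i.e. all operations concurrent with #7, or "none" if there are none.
#5

#7 runs from 12 to 14; window-overlapping ops are concurrent
#1 [1,2]: before
#2 [3,4]: before
#3 [5,7]: before
#4 [6,8]: before
#5 [9,13]: concurrent
#6 [10,11]: before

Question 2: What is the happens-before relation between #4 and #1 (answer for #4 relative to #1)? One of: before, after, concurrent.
after

#4 spans [6,8], #1 spans [1,2]
resp(#1)=2 < inv(#4)=6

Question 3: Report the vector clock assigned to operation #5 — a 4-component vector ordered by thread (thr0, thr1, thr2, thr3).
(0, 0, 0, 1)

#5, invoked 9, has no incoming edges; only thr3's bump applies → (0, 0, 0, 1)
#1, invoked 1, has no incoming edges; only thr2's bump applies → (0, 0, 1, 0)
#4, invoked 6, has no incoming edges; only thr1's bump applies → (0, 1, 0, 0)
#6, invoked 10, has no incoming edges; only thr0's bump applies → (1, 0, 0, 0)
#2, invoked 3, takes VC(#1)=(0, 0, 1, 0) under max, adds 1 for thr2 → (0, 0, 2, 0)
#3, invoked 5, takes VC(#2)=(0, 0, 2, 0) under max, adds 1 for thr2 → (0, 0, 3, 0)
#7, invoked 12, takes VC(#1)=(0, 0, 1, 0), VC(#6)=(1, 0, 0, 0) under max, adds 1 for thr0 → (2, 0, 1, 0)
target: VC(#5) = (0, 0, 0, 1)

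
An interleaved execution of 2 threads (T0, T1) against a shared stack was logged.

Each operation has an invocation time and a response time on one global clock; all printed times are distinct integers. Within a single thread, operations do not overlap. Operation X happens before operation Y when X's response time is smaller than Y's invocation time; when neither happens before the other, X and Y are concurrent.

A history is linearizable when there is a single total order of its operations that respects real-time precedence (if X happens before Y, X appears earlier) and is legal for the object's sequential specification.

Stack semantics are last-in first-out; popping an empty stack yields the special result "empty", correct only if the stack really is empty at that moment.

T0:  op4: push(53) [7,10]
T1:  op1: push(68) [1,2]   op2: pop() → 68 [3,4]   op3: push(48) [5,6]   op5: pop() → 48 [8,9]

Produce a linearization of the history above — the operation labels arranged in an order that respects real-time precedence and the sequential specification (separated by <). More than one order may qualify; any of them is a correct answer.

op1 < op2 < op3 < op5 < op4

step 1: op1 push(68) — stack <68>
step 2: op2 pop() → 68 — stack <>
step 3: op3 push(48) — stack <48>
step 4: op5 pop() → 48 — stack <>
step 5: op4 push(53) — stack <53>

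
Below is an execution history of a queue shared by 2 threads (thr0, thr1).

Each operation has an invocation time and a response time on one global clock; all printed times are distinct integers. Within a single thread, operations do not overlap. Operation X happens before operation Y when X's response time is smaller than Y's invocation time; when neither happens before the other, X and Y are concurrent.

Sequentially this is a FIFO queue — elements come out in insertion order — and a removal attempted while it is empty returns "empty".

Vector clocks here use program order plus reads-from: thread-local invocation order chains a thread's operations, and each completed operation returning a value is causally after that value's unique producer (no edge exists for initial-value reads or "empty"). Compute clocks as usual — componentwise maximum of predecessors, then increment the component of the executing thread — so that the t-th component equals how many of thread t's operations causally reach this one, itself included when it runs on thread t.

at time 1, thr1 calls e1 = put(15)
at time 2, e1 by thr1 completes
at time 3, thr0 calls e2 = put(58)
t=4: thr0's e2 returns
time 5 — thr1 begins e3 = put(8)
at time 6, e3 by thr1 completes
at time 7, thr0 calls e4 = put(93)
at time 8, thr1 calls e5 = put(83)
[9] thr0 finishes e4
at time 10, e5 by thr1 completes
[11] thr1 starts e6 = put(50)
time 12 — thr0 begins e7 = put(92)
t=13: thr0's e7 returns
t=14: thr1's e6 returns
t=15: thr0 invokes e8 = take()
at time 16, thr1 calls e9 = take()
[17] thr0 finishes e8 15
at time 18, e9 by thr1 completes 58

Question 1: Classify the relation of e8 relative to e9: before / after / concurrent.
e8 spans [15,17], e9 spans [16,18]
the intervals overlap in both directions

concurrent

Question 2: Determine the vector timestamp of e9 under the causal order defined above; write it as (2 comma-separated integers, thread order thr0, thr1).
no predecessors for e1 (invoked 1): thr1 increments from zero → (0, 1)
no predecessors for e2 (invoked 3): thr0 increments from zero → (1, 0)
from VC(e1)=(0, 1), e3 (invoked 5) maxes components and bumps thr1 → (0, 2)
from VC(e2)=(1, 0), e4 (invoked 7) maxes components and bumps thr0 → (2, 0)
from VC(e3)=(0, 2), e5 (invoked 8) maxes components and bumps thr1 → (0, 3)
from VC(e4)=(2, 0), e7 (invoked 12) maxes components and bumps thr0 → (3, 0)
from VC(e5)=(0, 3), e6 (invoked 11) maxes components and bumps thr1 → (0, 4)
from VC(e1)=(0, 1), VC(e7)=(3, 0), e8 (invoked 15) maxes components and bumps thr0 → (4, 1)
from VC(e2)=(1, 0), VC(e6)=(0, 4), e9 (invoked 16) maxes components and bumps thr1 → (1, 5)
target: VC(e9) = (1, 5)

(1, 5)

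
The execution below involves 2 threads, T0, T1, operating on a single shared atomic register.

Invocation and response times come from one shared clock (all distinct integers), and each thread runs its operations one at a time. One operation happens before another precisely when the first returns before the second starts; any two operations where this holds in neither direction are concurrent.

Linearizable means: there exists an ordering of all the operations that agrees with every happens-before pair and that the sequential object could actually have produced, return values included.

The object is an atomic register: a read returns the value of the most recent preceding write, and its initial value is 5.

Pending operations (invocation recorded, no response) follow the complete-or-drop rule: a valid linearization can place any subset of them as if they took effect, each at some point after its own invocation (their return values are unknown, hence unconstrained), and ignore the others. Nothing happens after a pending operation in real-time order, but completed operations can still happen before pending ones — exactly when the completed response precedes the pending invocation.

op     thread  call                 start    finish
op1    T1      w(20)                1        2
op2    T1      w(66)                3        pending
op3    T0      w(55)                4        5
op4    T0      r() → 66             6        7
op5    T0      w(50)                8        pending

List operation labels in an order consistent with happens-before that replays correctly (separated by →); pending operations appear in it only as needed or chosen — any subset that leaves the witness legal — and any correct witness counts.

1. op1 w(20), leaving value 20
2. op3 w(55), leaving value 55
3. op2 w(66) (pending, included), leaving value 66
4. op4 r() → 66, leaving value 66

op1 → op3 → op2 → op4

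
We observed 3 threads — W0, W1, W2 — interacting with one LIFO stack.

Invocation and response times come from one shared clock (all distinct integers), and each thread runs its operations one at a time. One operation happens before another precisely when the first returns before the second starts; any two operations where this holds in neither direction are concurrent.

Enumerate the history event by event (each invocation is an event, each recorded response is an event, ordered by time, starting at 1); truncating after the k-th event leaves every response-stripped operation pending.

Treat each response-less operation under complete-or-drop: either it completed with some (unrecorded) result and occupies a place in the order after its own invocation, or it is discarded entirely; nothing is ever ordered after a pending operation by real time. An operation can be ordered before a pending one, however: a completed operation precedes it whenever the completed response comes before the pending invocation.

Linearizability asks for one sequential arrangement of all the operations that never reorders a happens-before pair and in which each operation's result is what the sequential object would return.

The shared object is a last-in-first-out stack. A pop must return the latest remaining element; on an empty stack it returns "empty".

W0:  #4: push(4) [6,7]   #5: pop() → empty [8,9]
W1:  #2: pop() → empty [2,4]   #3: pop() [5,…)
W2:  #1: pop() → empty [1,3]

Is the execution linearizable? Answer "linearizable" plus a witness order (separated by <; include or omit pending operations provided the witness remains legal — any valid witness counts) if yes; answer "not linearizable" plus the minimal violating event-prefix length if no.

linearizable — witness: #1 < #2 < #4 < #3 < #5

step 1: #1 pop() → empty — stack <>
step 2: #2 pop() → empty — stack <>
step 3: #4 push(4) — stack <4>
step 4: #3 pop() (pending, included) — stack <>
step 5: #5 pop() → empty — stack <>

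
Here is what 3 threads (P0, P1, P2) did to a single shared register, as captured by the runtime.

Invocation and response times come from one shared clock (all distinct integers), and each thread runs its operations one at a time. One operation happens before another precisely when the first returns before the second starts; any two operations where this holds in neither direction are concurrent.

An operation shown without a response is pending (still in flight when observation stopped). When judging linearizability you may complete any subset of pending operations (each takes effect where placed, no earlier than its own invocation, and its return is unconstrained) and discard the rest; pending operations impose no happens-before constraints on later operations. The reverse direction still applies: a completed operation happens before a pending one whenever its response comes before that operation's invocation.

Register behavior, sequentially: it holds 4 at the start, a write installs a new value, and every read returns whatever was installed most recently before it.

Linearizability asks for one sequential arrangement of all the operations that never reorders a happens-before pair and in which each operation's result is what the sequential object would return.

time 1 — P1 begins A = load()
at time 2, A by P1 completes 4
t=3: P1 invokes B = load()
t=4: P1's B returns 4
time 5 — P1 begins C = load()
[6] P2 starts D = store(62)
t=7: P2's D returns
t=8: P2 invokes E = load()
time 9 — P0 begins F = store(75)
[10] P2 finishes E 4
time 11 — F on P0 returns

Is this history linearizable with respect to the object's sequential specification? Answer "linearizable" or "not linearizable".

through event 9 a valid linearization exists; event 10 (E responding at time 10) ends that
the completed operations (4 total) allow one real-time order; the register replay rejects it
no completion choice of the 2 pending operations (C, F) rescues it — every subset was tried
e.g. A, B, D, E (pending dropped): illegal at step 4, since E load() → 4 cannot apply there

not linearizable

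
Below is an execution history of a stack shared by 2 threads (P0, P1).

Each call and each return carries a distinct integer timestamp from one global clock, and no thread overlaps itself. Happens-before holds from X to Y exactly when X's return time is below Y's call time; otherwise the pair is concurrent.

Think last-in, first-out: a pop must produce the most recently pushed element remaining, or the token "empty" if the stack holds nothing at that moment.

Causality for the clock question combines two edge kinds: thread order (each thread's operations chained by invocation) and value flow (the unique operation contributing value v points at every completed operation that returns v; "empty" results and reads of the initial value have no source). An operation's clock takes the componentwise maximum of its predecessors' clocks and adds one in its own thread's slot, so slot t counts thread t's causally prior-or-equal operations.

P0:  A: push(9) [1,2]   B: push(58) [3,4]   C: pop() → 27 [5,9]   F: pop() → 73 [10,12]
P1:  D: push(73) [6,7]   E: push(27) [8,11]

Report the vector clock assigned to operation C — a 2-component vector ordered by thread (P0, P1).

invoked at 6, D has no predecessors; its own P1 bump gives (0, 1)
invoked at 1, A has no predecessors; its own P0 bump gives (1, 0)
E (invocation 8): componentwise max over VC(D)=(0, 1), +1 at P1, giving (0, 2)
B (invocation 3): componentwise max over VC(A)=(1, 0), +1 at P0, giving (2, 0)
C (invocation 5): componentwise max over VC(B)=(2, 0), VC(E)=(0, 2), +1 at P0, giving (3, 2)
F (invocation 10): componentwise max over VC(C)=(3, 2), VC(D)=(0, 1), +1 at P0, giving (4, 2)
target: VC(C) = (3, 2)

(3, 2)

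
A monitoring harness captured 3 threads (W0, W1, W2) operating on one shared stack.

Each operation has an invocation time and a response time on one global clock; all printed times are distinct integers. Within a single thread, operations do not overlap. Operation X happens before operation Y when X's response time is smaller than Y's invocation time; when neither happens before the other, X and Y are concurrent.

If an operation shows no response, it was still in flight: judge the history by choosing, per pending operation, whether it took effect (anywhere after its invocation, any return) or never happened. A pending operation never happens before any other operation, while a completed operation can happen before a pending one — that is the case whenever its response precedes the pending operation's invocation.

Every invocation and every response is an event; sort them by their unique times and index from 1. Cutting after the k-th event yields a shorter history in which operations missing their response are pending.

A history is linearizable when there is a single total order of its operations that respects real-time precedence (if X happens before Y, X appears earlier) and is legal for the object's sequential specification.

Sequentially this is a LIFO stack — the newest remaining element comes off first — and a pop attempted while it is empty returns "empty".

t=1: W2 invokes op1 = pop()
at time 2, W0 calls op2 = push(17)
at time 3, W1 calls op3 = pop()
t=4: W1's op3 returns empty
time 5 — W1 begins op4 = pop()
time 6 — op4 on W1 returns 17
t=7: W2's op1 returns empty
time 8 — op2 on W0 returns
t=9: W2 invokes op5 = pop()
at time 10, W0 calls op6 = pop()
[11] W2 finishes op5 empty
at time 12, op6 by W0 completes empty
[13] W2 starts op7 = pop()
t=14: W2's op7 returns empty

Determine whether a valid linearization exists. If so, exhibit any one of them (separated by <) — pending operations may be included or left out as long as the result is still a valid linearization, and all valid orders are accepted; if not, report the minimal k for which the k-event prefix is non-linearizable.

1. op1 pop() → empty, leaving stack <>
2. op3 pop() → empty, leaving stack <>
3. op2 push(17), leaving stack <17>
4. op4 pop() → 17, leaving stack <>
5. op5 pop() → empty, leaving stack <>
6. op6 pop() → empty, leaving stack <>
7. op7 pop() → empty, leaving stack <>

linearizable — witness: op1 < op3 < op2 < op4 < op5 < op6 < op7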